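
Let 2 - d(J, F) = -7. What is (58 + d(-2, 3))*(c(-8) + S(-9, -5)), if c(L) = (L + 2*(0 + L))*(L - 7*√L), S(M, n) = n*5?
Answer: 11189 + 22512*I*√2 ≈ 11189.0 + 31837.0*I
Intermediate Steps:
S(M, n) = 5*n
d(J, F) = 9 (d(J, F) = 2 - 1*(-7) = 2 + 7 = 9)
c(L) = 3*L*(L - 7*√L) (c(L) = (L + 2*L)*(L - 7*√L) = (3*L)*(L - 7*√L) = 3*L*(L - 7*√L))
(58 + d(-2, 3))*(c(-8) + S(-9, -5)) = (58 + 9)*((-(-336)*I*√2 + 3*(-8)²) + 5*(-5)) = 67*((-(-336)*I*√2 + 3*64) - 25) = 67*((336*I*√2 + 192) - 25) = 67*((192 + 336*I*√2) - 25) = 67*(167 + 336*I*√2) = 11189 + 22512*I*√2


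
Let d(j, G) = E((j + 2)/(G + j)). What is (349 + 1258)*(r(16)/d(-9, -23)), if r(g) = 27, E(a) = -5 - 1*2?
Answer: -43389/7 ≈ -6198.4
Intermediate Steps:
E(a) = -7 (E(a) = -5 - 2 = -7)
d(j, G) = -7
(349 + 1258)*(r(16)/d(-9, -23)) = (349 + 1258)*(27/(-7)) = 1607*(27*(-1/7)) = 1607*(-27/7) = -43389/7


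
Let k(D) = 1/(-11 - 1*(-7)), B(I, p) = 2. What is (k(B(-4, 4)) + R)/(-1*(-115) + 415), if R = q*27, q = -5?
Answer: -541/2120 ≈ -0.25519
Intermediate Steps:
k(D) = -1/4 (k(D) = 1/(-11 + 7) = 1/(-4) = -1/4)
R = -135 (R = -5*27 = -135)
(k(B(-4, 4)) + R)/(-1*(-115) + 415) = (-1/4 - 135)/(-1*(-115) + 415) = -541/(4*(115 + 415)) = -541/4/530 = -541/4*1/530 = -541/2120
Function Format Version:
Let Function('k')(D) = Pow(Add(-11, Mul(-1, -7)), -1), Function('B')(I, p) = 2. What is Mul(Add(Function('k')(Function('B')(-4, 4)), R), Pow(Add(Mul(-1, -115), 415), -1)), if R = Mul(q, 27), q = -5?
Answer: Rational(-541, 2120) ≈ -0.25519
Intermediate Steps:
Function('k')(D) = Rational(-1, 4) (Function('k')(D) = Pow(Add(-11, 7), -1) = Pow(-4, -1) = Rational(-1, 4))
R = -135 (R = Mul(-5, 27) = -135)
Mul(Add(Function('k')(Function('B')(-4, 4)), R), Pow(Add(Mul(-1, -115), 415), -1)) = Mul(Add(Rational(-1, 4), -135), Pow(Add(Mul(-1, -115), 415), -1)) = Mul(Rational(-541, 4), Pow(Add(115, 415), -1)) = Mul(Rational(-541, 4), Pow(530, -1)) = Mul(Rational(-541, 4), Rational(1, 530)) = Rational(-541, 2120)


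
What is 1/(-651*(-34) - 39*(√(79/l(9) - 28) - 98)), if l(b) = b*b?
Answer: 233604/6063795365 + 39*I*√2189/6063795365 ≈ 3.8524e-5 + 3.0091e-7*I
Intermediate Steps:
l(b) = b²
1/(-651*(-34) - 39*(√(79/l(9) - 28) - 98)) = 1/(-651*(-34) - 39*(√(79/(9²) - 28) - 98)) = 1/(22134 - 39*(√(79/81 - 28) - 98)) = 1/(22134 - 39*(√(-2189/81) - 98)) = 1/(22134 - 39*(I*√2189/9 - 98)) = 1/(22134 - 39*(-98 + I*√2189/9)) = 1/(22134 + (3822 - 13*I*√2189/3)) = 1/(25956 - 13*I*√2189/3)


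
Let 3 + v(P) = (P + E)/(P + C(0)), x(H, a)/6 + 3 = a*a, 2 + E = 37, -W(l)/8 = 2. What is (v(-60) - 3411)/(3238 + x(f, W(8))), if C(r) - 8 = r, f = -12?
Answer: -177503/247312 ≈ -0.71773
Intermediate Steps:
C(r) = 8 + r
W(l) = -16 (W(l) = -8*2 = -16)
E = 35 (E = -2 + 37 = 35)
x(H, a) = -18 + 6*a**2 (x(H, a) = -18 + 6*(a*a) = -18 + 6*a**2)
v(P) = -3 + (35 + P)/(8 + P) (v(P) = -3 + (P + 35)/(P + (8 + 0)) = -3 + (35 + P)/(P + 8) = -3 + (35 + P)/(8 + P))
(v(-60) - 3411)/(3238 + x(f, W(8))) = ((11 - 2*(-60))/(8 - 60) - 3411)/(3238 + (-18 + 6*(-16)**2)) = ((11 + 120)/(-52) - 3411)/(3238 + (-18 + 6*256)) = (-1/52*131 - 3411)/(3238 + (-18 + 1536)) = (-131/52 - 3411)/(3238 + 1518) = -177503/52/4756 = -177503/52*1/4756 = -177503/247312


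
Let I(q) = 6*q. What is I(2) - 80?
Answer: -68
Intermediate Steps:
I(2) - 80 = 6*2 - 80 = 12 - 80 = -68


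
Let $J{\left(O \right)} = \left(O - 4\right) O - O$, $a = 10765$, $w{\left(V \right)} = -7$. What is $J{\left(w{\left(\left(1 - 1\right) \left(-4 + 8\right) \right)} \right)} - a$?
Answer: $-10681$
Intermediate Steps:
$J{\left(O \right)} = - O + O \left(-4 + O\right)$ ($J{\left(O \right)} = \left(-4 + O\right) O - O = O \left(-4 + O\right) - O = - O + O \left(-4 + O\right)$)
$J{\left(w{\left(\left(1 - 1\right) \left(-4 + 8\right) \right)} \right)} - a = - 7 \left(-5 - 7\right) - 10765 = \left(-7\right) \left(-12\right) - 10765 = 84 - 10765 = -10681$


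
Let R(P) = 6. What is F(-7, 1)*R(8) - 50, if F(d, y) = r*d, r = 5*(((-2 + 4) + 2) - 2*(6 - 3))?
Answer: 370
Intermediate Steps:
r = -10 (r = 5*((2 + 2) - 2*3) = 5*(4 - 6) = 5*(-2) = -10)
F(d, y) = -10*d
F(-7, 1)*R(8) - 50 = -10*(-7)*6 - 50 = 70*6 - 50 = 420 - 50 = 370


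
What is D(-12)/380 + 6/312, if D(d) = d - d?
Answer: 1/52 ≈ 0.019231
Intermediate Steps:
D(d) = 0
D(-12)/380 + 6/312 = 0/380 + 6/312 = 0*(1/380) + 6*(1/312) = 0 + 1/52 = 1/52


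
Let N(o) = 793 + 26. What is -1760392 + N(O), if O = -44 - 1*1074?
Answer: -1759573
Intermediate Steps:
O = -1118 (O = -44 - 1074 = -1118)
N(o) = 819
-1760392 + N(O) = -1760392 + 819 = -1759573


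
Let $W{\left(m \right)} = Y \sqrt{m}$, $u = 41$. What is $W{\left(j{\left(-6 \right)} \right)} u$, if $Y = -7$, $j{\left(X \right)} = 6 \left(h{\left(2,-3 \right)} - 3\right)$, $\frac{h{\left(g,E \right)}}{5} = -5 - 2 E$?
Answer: $- 574 \sqrt{3} \approx -994.2$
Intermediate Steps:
$h{\left(g,E \right)} = -25 - 10 E$ ($h{\left(g,E \right)} = 5 \left(-5 - 2 E\right) = -25 - 10 E$)
$j{\left(X \right)} = 12$ ($j{\left(X \right)} = 6 \left(\left(-25 - -30\right) - 3\right) = 6 \left(\left(-25 + 30\right) - 3\right) = 6 \left(5 - 3\right) = 6 \cdot 2 = 12$)
$W{\left(m \right)} = - 7 \sqrt{m}$
$W{\left(j{\left(-6 \right)} \right)} u = - 7 \sqrt{12} \cdot 41 = - 7 \cdot 2 \sqrt{3} \cdot 41 = - 14 \sqrt{3} \cdot 41 = - 574 \sqrt{3}$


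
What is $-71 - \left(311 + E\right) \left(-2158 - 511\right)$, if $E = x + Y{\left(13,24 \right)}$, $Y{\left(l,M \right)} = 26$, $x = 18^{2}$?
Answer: $1764138$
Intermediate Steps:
$x = 324$
$E = 350$ ($E = 324 + 26 = 350$)
$-71 - \left(311 + E\right) \left(-2158 - 511\right) = -71 - \left(311 + 350\right) \left(-2158 - 511\right) = -71 - 661 \left(-2669\right) = -71 - -1764209 = -71 + 1764209 = 1764138$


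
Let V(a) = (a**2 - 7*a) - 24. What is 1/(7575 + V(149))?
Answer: 1/28709 ≈ 3.4832e-5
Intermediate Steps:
V(a) = -24 + a**2 - 7*a
1/(7575 + V(149)) = 1/(7575 + (-24 + 149**2 - 7*149)) = 1/(7575 + (-24 + 22201 - 1043)) = 1/(7575 + 21134) = 1/28709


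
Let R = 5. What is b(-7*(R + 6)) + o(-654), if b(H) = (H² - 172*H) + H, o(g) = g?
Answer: 18442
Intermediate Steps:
b(H) = H² - 171*H
b(-7*(R + 6)) + o(-654) = (-7*(5 + 6))*(-171 - 7*(5 + 6)) - 654 = (-7*11)*(-171 - 7*11) - 654 = -77*(-171 - 77) - 654 = -77*(-248) - 654 = 19096 - 654 = 18442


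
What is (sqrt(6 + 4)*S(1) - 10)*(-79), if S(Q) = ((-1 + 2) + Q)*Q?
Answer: 790 - 158*sqrt(10) ≈ 290.36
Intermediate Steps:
S(Q) = Q*(1 + Q) (S(Q) = (1 + Q)*Q = Q*(1 + Q))
(sqrt(6 + 4)*S(1) - 10)*(-79) = (sqrt(6 + 4)*(1*(1 + 1)) - 10)*(-79) = (sqrt(10)*(1*2) - 10)*(-79) = (sqrt(10)*2 - 10)*(-79) = (2*sqrt(10) - 10)*(-79) = (-10 + 2*sqrt(10))*(-79) = 790 - 158*sqrt(10)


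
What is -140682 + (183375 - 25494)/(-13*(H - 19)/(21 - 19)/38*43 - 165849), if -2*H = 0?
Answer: -93249866358/662837 ≈ -1.4068e+5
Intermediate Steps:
H = 0 (H = -½*0 = 0)
-140682 + (183375 - 25494)/(-13*(H - 19)/(21 - 19)/38*43 - 165849) = -140682 + (183375 - 25494)/(-13*(0 - 19)/(21 - 19)/38*43 - 165849) = -140682 + 157881/(-13*(-19/2)/38*43 - 165849) = -140682 + 157881/(-13*(-19*½)/38*43 - 165849) = -140682 + 157881/(-(-247)/(2*38)*43 - 165849) = -140682 + 157881/(-13*(-¼)*43 - 165849) = -140682 + 157881/((13/4)*43 - 165849) = -140682 + 157881/(559/4 - 165849) = -140682 + 157881/(-662837/4) = -140682 + 157881*(-4/662837) = -140682 - 631524/662837 = -93249866358/662837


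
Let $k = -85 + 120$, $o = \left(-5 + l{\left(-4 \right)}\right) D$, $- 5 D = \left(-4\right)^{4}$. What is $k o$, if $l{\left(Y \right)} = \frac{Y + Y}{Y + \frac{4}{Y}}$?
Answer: $\frac{30464}{5} \approx 6092.8$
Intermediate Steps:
$D = - \frac{256}{5}$ ($D = - \frac{\left(-4\right)^{4}}{5} = \left(- \frac{1}{5}\right) 256 = - \frac{256}{5} \approx -51.2$)
$l{\left(Y \right)} = \frac{2 Y}{Y + \frac{4}{Y}}$
$o = \frac{4352}{25}$ ($o = \left(-5 + \frac{2 \left(-4\right)^{2}}{4 + \left(-4\right)^{2}}\right) \left(- \frac{256}{5}\right) = \left(-5 + 2 \cdot 16 \frac{1}{4 + 16}\right) \left(- \frac{256}{5}\right) = \left(-5 + 2 \cdot 16 \cdot \frac{1}{20}\right) \left(- \frac{256}{5}\right) = \left(-5 + \frac{8}{5}\right) \left(- \frac{256}{5}\right) = \left(- \frac{17}{5}\right) \left(- \frac{256}{5}\right) = \frac{4352}{25} \approx 174.08$)
$k = 35$
$k o = 35 \cdot \frac{4352}{25} = \frac{30464}{5}$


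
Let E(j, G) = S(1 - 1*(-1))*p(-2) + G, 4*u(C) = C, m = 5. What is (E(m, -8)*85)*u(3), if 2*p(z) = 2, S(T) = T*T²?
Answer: 0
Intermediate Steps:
S(T) = T³
p(z) = 1 (p(z) = (½)*2 = 1)
u(C) = C/4
E(j, G) = 8 + G (E(j, G) = (1 - 1*(-1))³*1 + G = (1 + 1)³*1 + G = 2³*1 + G = 8*1 + G = 8 + G)
(E(m, -8)*85)*u(3) = ((8 - 8)*85)*((¼)*3) = (0*85)*(¾) = 0*(¾) = 0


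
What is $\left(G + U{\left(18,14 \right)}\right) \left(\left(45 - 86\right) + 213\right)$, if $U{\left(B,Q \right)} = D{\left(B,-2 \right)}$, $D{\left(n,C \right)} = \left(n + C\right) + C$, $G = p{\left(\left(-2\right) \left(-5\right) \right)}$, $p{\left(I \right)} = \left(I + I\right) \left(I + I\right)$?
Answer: $71208$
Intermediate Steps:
$p{\left(I \right)} = 4 I^{2}$ ($p{\left(I \right)} = 2 I 2 I = 4 I^{2}$)
$G = 400$ ($G = 4 \left(\left(-2\right) \left(-5\right)\right)^{2} = 4 \cdot 10^{2} = 4 \cdot 100 = 400$)
$D{\left(n,C \right)} = n + 2 C$ ($D{\left(n,C \right)} = \left(C + n\right) + C = n + 2 C$)
$U{\left(B,Q \right)} = -4 + B$ ($U{\left(B,Q \right)} = B + 2 \left(-2\right) = B - 4 = -4 + B$)
$\left(G + U{\left(18,14 \right)}\right) \left(\left(45 - 86\right) + 213\right) = \left(400 + \left(-4 + 18\right)\right) \left(\left(45 - 86\right) + 213\right) = \left(400 + 14\right) \left(\left(45 - 86\right) + 213\right) = 414 \left(-41 + 213\right) = 414 \cdot 172 = 71208$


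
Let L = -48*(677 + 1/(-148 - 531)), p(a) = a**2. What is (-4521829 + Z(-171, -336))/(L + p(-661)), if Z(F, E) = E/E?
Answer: -3070321212/274604623 ≈ -11.181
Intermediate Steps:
Z(F, E) = 1
L = -22064736/679 (L = -48*(677 + 1/(-679)) = -48*(677 - 1/679) = -48*459682/679 = -22064736/679 ≈ -32496.)
(-4521829 + Z(-171, -336))/(L + p(-661)) = (-4521829 + 1)/(-22064736/679 + (-661)**2) = -4521828/(-22064736/679 + 436921) = -4521828/274604623/679 = -4521828*679/274604623 = -3070321212/274604623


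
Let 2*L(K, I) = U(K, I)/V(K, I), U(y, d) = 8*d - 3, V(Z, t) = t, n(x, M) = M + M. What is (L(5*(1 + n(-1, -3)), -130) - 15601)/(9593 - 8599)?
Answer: -4055217/258440 ≈ -15.691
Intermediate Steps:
n(x, M) = 2*M
U(y, d) = -3 + 8*d
L(K, I) = (-3 + 8*I)/(2*I) (L(K, I) = ((-3 + 8*I)/I)/2 = (-3 + 8*I)/(2*I))
(L(5*(1 + n(-1, -3)), -130) - 15601)/(9593 - 8599) = ((4 - 3/2/(-130)) - 15601)/(9593 - 8599) = ((4 - 3/2*(-1/130)) - 15601)/994 = ((4 + 3/260) - 15601)*(1/994) = (1043/260 - 15601)*(1/994) = -4055217/260*1/994 = -4055217/258440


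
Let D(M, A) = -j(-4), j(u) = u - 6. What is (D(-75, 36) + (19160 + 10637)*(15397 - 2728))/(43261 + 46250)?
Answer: 377498203/89511 ≈ 4217.3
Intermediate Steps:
j(u) = -6 + u
D(M, A) = 10 (D(M, A) = -(-6 - 4) = -1*(-10) = 10)
(D(-75, 36) + (19160 + 10637)*(15397 - 2728))/(43261 + 46250) = (10 + (19160 + 10637)*(15397 - 2728))/(43261 + 46250) = (10 + 29797*12669)/89511 = (10 + 377498193)*(1/89511) = 377498203*(1/89511) = 377498203/89511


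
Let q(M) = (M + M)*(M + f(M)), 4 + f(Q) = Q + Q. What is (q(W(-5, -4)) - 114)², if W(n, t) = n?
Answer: 5776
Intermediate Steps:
f(Q) = -4 + 2*Q (f(Q) = -4 + (Q + Q) = -4 + 2*Q)
q(M) = 2*M*(-4 + 3*M) (q(M) = (M + M)*(M + (-4 + 2*M)) = (2*M)*(-4 + 3*M) = 2*M*(-4 + 3*M))
(q(W(-5, -4)) - 114)² = (2*(-5)*(-4 + 3*(-5)) - 114)² = (2*(-5)*(-4 - 15) - 114)² = (2*(-5)*(-19) - 114)² = (190 - 114)² = 76² = 5776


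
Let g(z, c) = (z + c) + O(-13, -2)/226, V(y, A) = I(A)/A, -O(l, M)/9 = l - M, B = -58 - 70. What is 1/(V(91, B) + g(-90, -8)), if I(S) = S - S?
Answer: -226/22049 ≈ -0.010250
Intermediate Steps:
I(S) = 0
B = -128
O(l, M) = -9*l + 9*M (O(l, M) = -9*(l - M) = -9*l + 9*M)
V(y, A) = 0 (V(y, A) = 0/A = 0)
g(z, c) = 99/226 + c + z (g(z, c) = (z + c) + (-9*(-13) + 9*(-2))/226 = (c + z) + (117 - 18)*(1/226) = (c + z) + 99*(1/226) = (c + z) + 99/226 = 99/226 + c + z)
1/(V(91, B) + g(-90, -8)) = 1/(0 + (99/226 - 8 - 90)) = 1/(0 - 22049/226) = 1/(-22049/226) = -226/22049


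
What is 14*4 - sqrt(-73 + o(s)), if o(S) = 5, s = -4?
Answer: 56 - 2*I*sqrt(17) ≈ 56.0 - 8.2462*I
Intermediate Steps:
14*4 - sqrt(-73 + o(s)) = 14*4 - sqrt(-73 + 5) = 56 - sqrt(-68) = 56 - 2*I*sqrt(17)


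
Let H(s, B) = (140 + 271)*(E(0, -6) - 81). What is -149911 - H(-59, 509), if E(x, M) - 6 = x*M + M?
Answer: -116620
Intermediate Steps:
E(x, M) = 6 + M + M*x (E(x, M) = 6 + (x*M + M) = 6 + (M*x + M) = 6 + (M + M*x) = 6 + M + M*x)
H(s, B) = -33291 (H(s, B) = (140 + 271)*((6 - 6 - 6*0) - 81) = 411*((6 - 6 + 0) - 81) = 411*(0 - 81) = 411*(-81) = -33291)
-149911 - H(-59, 509) = -149911 - 1*(-33291) = -149911 + 33291 = -116620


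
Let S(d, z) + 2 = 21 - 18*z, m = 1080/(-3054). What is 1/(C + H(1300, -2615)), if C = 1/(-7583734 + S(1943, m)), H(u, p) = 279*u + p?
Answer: 3860107695/1389966879353566 ≈ 2.7771e-6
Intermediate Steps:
H(u, p) = p + 279*u
m = -180/509 (m = 1080*(-1/3054) = -180/509 ≈ -0.35363)
S(d, z) = 19 - 18*z (S(d, z) = -2 + (21 - 18*z) = 19 - 18*z)
C = -509/3860107695 (C = 1/(-7583734 + (19 - 18*(-180/509))) = 1/(-7583734 + (19 + 3240/509)) = 1/(-7583734 + 12911/509) = 1/(-3860107695/509) = -509/3860107695 ≈ -1.3186e-7)
1/(C + H(1300, -2615)) = 1/(-509/3860107695 + (-2615 + 279*1300)) = 1/(-509/3860107695 + (-2615 + 362700)) = 1/(-509/3860107695 + 360085) = 1/(1389966879353566/3860107695) = 3860107695/1389966879353566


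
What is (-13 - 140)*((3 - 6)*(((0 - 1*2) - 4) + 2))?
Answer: -1836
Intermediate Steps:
(-13 - 140)*((3 - 6)*(((0 - 1*2) - 4) + 2)) = -(-459)*(((0 - 2) - 4) + 2) = -(-459)*((-2 - 4) + 2) = -(-459)*(-6 + 2) = -(-459)*(-4) = -153*12 = -1836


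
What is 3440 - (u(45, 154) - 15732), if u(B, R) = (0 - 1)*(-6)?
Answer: 19166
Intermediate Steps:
u(B, R) = 6 (u(B, R) = -1*(-6) = 6)
3440 - (u(45, 154) - 15732) = 3440 - (6 - 15732) = 3440 - 1*(-15726) = 3440 + 15726 = 19166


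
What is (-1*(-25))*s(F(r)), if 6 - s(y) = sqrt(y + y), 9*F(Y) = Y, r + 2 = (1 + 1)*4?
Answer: 150 - 50*sqrt(3)/3 ≈ 121.13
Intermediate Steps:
r = 6 (r = -2 + (1 + 1)*4 = -2 + 2*4 = -2 + 8 = 6)
F(Y) = Y/9
s(y) = 6 - sqrt(2)*sqrt(y) (s(y) = 6 - sqrt(y + y) = 6 - sqrt(2*y) = 6 - sqrt(2)*sqrt(y))
(-1*(-25))*s(F(r)) = (-1*(-25))*(6 - sqrt(2)*sqrt((1/9)*6)) = 25*(6 - sqrt(2)*sqrt(2/3)) = 25*(6 - sqrt(2)*sqrt(6)/3) = 25*(6 - 2*sqrt(3)/3) = 150 - 50*sqrt(3)/3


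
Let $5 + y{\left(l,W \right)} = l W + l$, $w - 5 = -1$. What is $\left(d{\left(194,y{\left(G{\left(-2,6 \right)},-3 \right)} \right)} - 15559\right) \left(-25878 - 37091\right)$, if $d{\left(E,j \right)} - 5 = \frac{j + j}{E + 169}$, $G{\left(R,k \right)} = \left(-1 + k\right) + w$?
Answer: $\frac{355532293412}{363} \approx 9.7943 \cdot 10^{8}$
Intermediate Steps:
$w = 4$ ($w = 5 - 1 = 4$)
$G{\left(R,k \right)} = 3 + k$ ($G{\left(R,k \right)} = \left(-1 + k\right) + 4 = 3 + k$)
$y{\left(l,W \right)} = -5 + l + W l$ ($y{\left(l,W \right)} = -5 + \left(l W + l\right) = -5 + \left(W l + l\right) = -5 + \left(l + W l\right) = -5 + l + W l$)
$d{\left(E,j \right)} = 5 + \frac{2 j}{169 + E}$ ($d{\left(E,j \right)} = 5 + \frac{j + j}{E + 169} = 5 + \frac{2 j}{169 + E}$)
$\left(d{\left(194,y{\left(G{\left(-2,6 \right)},-3 \right)} \right)} - 15559\right) \left(-25878 - 37091\right) = \left(\frac{845 + 2 \left(-5 + \left(3 + 6\right) - 3 \left(3 + 6\right)\right) + 5 \cdot 194}{169 + 194} - 15559\right) \left(-25878 - 37091\right) = \left(\frac{845 + 2 \left(-5 + 9 - 27\right) + 970}{363} - 15559\right) \left(-62969\right) = \left(\frac{845 + 2 \left(-23\right) + 970}{363} - 15559\right) \left(-62969\right) = \left(\frac{845 - 46 + 970}{363} - 15559\right) \left(-62969\right) = \left(\frac{1}{363} \cdot 1769 - 15559\right) \left(-62969\right) = \left(\frac{1769}{363} - 15559\right) \left(-62969\right) = \left(- \frac{5646148}{363}\right) \left(-62969\right) = \frac{355532293412}{363}$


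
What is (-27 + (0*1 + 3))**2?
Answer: 576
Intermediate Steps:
(-27 + (0*1 + 3))**2 = (-27 + (0 + 3))**2 = (-27 + 3)**2 = (-24)**2 = 576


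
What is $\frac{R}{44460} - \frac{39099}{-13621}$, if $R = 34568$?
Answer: $\frac{552298067}{151397415} \approx 3.648$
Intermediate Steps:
$\frac{R}{44460} - \frac{39099}{-13621} = \frac{34568}{44460} - \frac{39099}{-13621} = 34568 \cdot \frac{1}{44460} - - \frac{39099}{13621} = \frac{8642}{11115} + \frac{39099}{13621} = \frac{552298067}{151397415}$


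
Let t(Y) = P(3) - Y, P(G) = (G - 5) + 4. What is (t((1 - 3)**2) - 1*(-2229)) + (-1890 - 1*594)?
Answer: -257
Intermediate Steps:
P(G) = -1 + G (P(G) = (-5 + G) + 4 = -1 + G)
t(Y) = 2 - Y (t(Y) = (-1 + 3) - Y = 2 - Y)
(t((1 - 3)**2) - 1*(-2229)) + (-1890 - 1*594) = ((2 - (1 - 3)**2) - 1*(-2229)) + (-1890 - 1*594) = ((2 - 1*(-2)**2) + 2229) + (-1890 - 594) = ((2 - 1*4) + 2229) - 2484 = ((2 - 4) + 2229) - 2484 = (-2 + 2229) - 2484 = 2227 - 2484 = -257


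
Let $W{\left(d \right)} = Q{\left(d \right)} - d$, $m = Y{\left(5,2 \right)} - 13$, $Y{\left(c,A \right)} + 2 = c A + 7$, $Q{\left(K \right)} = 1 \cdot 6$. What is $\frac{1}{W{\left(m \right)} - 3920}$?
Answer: $- \frac{1}{3916} \approx -0.00025536$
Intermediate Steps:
$Q{\left(K \right)} = 6$
$Y{\left(c,A \right)} = 5 + A c$ ($Y{\left(c,A \right)} = -2 + \left(c A + 7\right) = -2 + \left(A c + 7\right) = -2 + \left(7 + A c\right) = 5 + A c$)
$m = 2$ ($m = \left(5 + 2 \cdot 5\right) - 13 = \left(5 + 10\right) - 13 = 15 - 13 = 2$)
$W{\left(d \right)} = 6 - d$
$\frac{1}{W{\left(m \right)} - 3920} = \frac{1}{\left(6 - 2\right) - 3920} = \frac{1}{4 - 3920} = \frac{1}{-3916} = - \frac{1}{3916}$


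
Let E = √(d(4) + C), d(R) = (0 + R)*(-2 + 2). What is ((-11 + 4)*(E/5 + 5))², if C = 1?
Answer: 33124/25 ≈ 1325.0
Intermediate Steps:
d(R) = 0 (d(R) = R*0 = 0)
E = 1 (E = √(0 + 1) = √1 = 1)
((-11 + 4)*(E/5 + 5))² = ((-11 + 4)*(1/5 + 5))² = (-7*(1*(⅕) + 5))² = (-7*(⅕ + 5))² = (-7*26/5)² = (-182/5)² = 33124/25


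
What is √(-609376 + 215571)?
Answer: I*√393805 ≈ 627.54*I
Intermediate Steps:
√(-609376 + 215571) = √(-393805) = I*√393805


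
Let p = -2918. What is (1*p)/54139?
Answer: -2918/54139 ≈ -0.053898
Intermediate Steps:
(1*p)/54139 = (1*(-2918))/54139 = -2918*1/54139 = -2918/54139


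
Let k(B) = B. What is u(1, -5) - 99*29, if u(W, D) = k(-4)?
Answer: -2875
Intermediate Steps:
u(W, D) = -4
u(1, -5) - 99*29 = -4 - 99*29 = -4 - 2871 = -2875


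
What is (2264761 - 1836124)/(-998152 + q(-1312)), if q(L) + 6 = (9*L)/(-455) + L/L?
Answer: -65009945/151383209 ≈ -0.42944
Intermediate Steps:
q(L) = -5 - 9*L/455 (q(L) = -6 + ((9*L)/(-455) + L/L) = -6 + ((9*L)*(-1/455) + 1) = -6 + (-9*L/455 + 1) = -6 + (1 - 9*L/455) = -5 - 9*L/455)
(2264761 - 1836124)/(-998152 + q(-1312)) = (2264761 - 1836124)/(-998152 + (-5 - 9/455*(-1312))) = 428637/(-998152 + (-5 + 11808/455)) = 428637/(-998152 + 9533/455) = 428637/(-454149627/455) = 428637*(-455/454149627) = -65009945/151383209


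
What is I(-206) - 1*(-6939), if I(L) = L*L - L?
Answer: 49581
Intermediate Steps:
I(L) = L² - L
I(-206) - 1*(-6939) = -206*(-1 - 206) - 1*(-6939) = -206*(-207) + 6939 = 42642 + 6939 = 49581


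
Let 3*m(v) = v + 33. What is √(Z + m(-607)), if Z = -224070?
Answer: 4*I*√126147/3 ≈ 473.56*I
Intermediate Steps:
m(v) = 11 + v/3 (m(v) = (v + 33)/3 = (33 + v)/3 = 11 + v/3)
√(Z + m(-607)) = √(-224070 + (11 + (⅓)*(-607))) = √(-224070 + (11 - 607/3)) = √(-224070 - 574/3) = √(-672784/3) = 4*I*√126147/3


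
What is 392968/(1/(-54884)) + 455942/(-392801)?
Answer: -8471796731785254/392801 ≈ -2.1568e+10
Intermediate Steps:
392968/(1/(-54884)) + 455942/(-392801) = 392968/(-1/54884) + 455942*(-1/392801) = 392968*(-54884) - 455942/392801 = -21567655712 - 455942/392801 = -8471796731785254/392801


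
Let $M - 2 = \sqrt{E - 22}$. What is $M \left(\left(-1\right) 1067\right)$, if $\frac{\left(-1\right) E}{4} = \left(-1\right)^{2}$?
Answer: $-2134 - 1067 i \sqrt{26} \approx -2134.0 - 5440.7 i$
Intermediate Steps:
$E = -4$ ($E = - 4 \left(-1\right)^{2} = \left(-4\right) 1 = -4$)
$M = 2 + i \sqrt{26}$ ($M = 2 + \sqrt{-4 - 22} = 2 + \sqrt{-26} = 2 + i \sqrt{26} \approx 2.0 + 5.099 i$)
$M \left(\left(-1\right) 1067\right) = \left(2 + i \sqrt{26}\right) \left(\left(-1\right) 1067\right) = \left(2 + i \sqrt{26}\right) \left(-1067\right) = -2134 - 1067 i \sqrt{26}$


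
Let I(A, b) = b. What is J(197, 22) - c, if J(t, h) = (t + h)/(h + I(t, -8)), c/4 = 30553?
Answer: -1710749/14 ≈ -1.2220e+5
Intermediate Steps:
c = 122212 (c = 4*30553 = 122212)
J(t, h) = (h + t)/(-8 + h) (J(t, h) = (t + h)/(h - 8) = (h + t)/(-8 + h))
J(197, 22) - c = (22 + 197)/(-8 + 22) - 1*122212 = 219/14 - 122212 = -1710749/14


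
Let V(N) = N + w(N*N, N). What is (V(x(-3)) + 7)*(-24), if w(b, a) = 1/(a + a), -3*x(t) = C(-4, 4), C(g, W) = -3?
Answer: -204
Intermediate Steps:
x(t) = 1 (x(t) = -1/3*(-3) = 1)
w(b, a) = 1/(2*a)
V(N) = N + 1/(2*N)
(V(x(-3)) + 7)*(-24) = ((1 + (1/2)/1) + 7)*(-24) = ((1 + (1/2)*1) + 7)*(-24) = ((1 + 1/2) + 7)*(-24) = (3/2 + 7)*(-24) = (17/2)*(-24) = -204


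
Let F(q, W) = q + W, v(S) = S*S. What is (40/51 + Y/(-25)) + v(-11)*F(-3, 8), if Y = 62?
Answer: 769213/1275 ≈ 603.30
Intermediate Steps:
v(S) = S**2
F(q, W) = W + q
(40/51 + Y/(-25)) + v(-11)*F(-3, 8) = (40/51 + 62/(-25)) + (-11)**2*(8 - 3) = (40*(1/51) + 62*(-1/25)) + 121*5 = (40/51 - 62/25) + 605 = -2162/1275 + 605 = 769213/1275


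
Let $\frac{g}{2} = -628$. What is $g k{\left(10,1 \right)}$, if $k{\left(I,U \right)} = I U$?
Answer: $-12560$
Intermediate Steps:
$g = -1256$ ($g = 2 \left(-628\right) = -1256$)
$g k{\left(10,1 \right)} = - 1256 \cdot 10 \cdot 1 = \left(-1256\right) 10 = -12560$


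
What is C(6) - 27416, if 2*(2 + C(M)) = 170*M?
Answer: -26908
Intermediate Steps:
C(M) = -2 + 85*M (C(M) = -2 + (170*M)/2 = -2 + 85*M)
C(6) - 27416 = (-2 + 85*6) - 27416 = (-2 + 510) - 27416 = 508 - 27416 = -26908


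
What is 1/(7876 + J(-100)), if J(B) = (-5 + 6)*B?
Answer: 1/7776 ≈ 0.00012860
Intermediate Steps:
J(B) = B (J(B) = 1*B = B)
1/(7876 + J(-100)) = 1/(7876 - 100) = 1/7776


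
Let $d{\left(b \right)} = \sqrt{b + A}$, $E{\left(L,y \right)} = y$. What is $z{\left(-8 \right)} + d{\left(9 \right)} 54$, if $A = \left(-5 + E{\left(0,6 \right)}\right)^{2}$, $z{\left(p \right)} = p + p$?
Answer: $-16 + 54 \sqrt{10} \approx 154.76$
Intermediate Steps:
$z{\left(p \right)} = 2 p$
$A = 1$ ($A = \left(-5 + 6\right)^{2} = 1^{2} = 1$)
$d{\left(b \right)} = \sqrt{1 + b}$ ($d{\left(b \right)} = \sqrt{b + 1} = \sqrt{1 + b}$)
$z{\left(-8 \right)} + d{\left(9 \right)} 54 = 2 \left(-8\right) + \sqrt{1 + 9} \cdot 54 = -16 + \sqrt{10} \cdot 54 = -16 + 54 \sqrt{10}$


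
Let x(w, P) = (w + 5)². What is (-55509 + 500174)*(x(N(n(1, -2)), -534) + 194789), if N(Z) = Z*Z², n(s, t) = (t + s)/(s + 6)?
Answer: 10191574552297905/117649 ≈ 8.6627e+10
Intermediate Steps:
n(s, t) = (s + t)/(6 + s)
N(Z) = Z³
x(w, P) = (5 + w)²
(-55509 + 500174)*(x(N(n(1, -2)), -534) + 194789) = (-55509 + 500174)*((5 + ((1 - 2)/(6 + 1))³)² + 194789) = 444665*((5 + (-1/7)³)² + 194789) = 444665*((5 + ((⅐)*(-1))³)² + 194789) = 444665*((5 + (-⅐)³)² + 194789) = 444665*((5 - 1/343)² + 194789) = 444665*((1714/343)² + 194789) = 444665*(2937796/117649 + 194789) = 444665*(22919668857/117649) = 10191574552297905/117649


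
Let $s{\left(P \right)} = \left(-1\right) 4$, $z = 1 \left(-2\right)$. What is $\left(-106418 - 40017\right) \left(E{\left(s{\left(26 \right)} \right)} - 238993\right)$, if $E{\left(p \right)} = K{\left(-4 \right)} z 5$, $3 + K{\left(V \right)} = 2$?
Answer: $34995475605$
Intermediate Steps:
$z = -2$
$s{\left(P \right)} = -4$
$K{\left(V \right)} = -1$ ($K{\left(V \right)} = -3 + 2 = -1$)
$E{\left(p \right)} = 10$ ($E{\left(p \right)} = \left(-1\right) \left(-2\right) 5 = 2 \cdot 5 = 10$)
$\left(-106418 - 40017\right) \left(E{\left(s{\left(26 \right)} \right)} - 238993\right) = \left(-106418 - 40017\right) \left(10 - 238993\right) = \left(-146435\right) \left(-238983\right) = 34995475605$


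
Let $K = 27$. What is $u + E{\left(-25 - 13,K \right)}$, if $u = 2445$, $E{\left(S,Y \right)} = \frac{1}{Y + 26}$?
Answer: $\frac{129586}{53} \approx 2445.0$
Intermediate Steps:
$E{\left(S,Y \right)} = \frac{1}{26 + Y}$
$u + E{\left(-25 - 13,K \right)} = 2445 + \frac{1}{26 + 27} = 2445 + \frac{1}{53} = \frac{129586}{53}$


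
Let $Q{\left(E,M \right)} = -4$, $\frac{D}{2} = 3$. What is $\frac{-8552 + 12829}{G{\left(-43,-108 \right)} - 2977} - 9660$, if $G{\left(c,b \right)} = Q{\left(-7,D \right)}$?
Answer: $- \frac{28800737}{2981} \approx -9661.4$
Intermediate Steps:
$D = 6$ ($D = 2 \cdot 3 = 6$)
$G{\left(c,b \right)} = -4$
$\frac{-8552 + 12829}{G{\left(-43,-108 \right)} - 2977} - 9660 = \frac{-8552 + 12829}{-4 - 2977} - 9660 = \frac{4277}{-2981} - 9660 = 4277 \left(- \frac{1}{2981}\right) - 9660 = - \frac{4277}{2981} - 9660 = - \frac{28800737}{2981}$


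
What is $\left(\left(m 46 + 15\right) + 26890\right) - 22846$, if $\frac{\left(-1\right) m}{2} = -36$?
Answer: $7371$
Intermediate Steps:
$m = 72$ ($m = \left(-2\right) \left(-36\right) = 72$)
$\left(\left(m 46 + 15\right) + 26890\right) - 22846 = \left(\left(72 \cdot 46 + 15\right) + 26890\right) - 22846 = \left(\left(3312 + 15\right) + 26890\right) - 22846 = \left(3327 + 26890\right) - 22846 = 30217 - 22846 = 7371$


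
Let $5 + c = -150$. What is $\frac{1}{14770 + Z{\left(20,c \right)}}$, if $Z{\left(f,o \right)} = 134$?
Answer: $\frac{1}{14904} \approx 6.7096 \cdot 10^{-5}$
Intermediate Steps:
$c = -155$ ($c = -5 - 150 = -155$)
$\frac{1}{14770 + Z{\left(20,c \right)}} = \frac{1}{14770 + 134} = \frac{1}{14904}$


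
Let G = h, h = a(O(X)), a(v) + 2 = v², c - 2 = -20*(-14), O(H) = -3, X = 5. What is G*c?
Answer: 1974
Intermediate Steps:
c = 282 (c = 2 - 20*(-14) = 2 + 280 = 282)
a(v) = -2 + v²
h = 7 (h = -2 + (-3)² = -2 + 9 = 7)
G = 7
G*c = 7*282 = 1974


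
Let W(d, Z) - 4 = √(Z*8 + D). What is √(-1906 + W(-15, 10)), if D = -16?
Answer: I*√1894 ≈ 43.52*I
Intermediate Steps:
W(d, Z) = 4 + √(-16 + 8*Z) (W(d, Z) = 4 + √(Z*8 - 16) = 4 + √(8*Z - 16) = 4 + √(-16 + 8*Z))
√(-1906 + W(-15, 10)) = √(-1906 + (4 + 2*√(-4 + 2*10))) = √(-1906 + (4 + 2*√(-4 + 20))) = √(-1906 + (4 + 2*√16)) = √(-1906 + (4 + 2*4)) = √(-1906 + (4 + 8)) = √(-1906 + 12) = √(-1894) = I*√1894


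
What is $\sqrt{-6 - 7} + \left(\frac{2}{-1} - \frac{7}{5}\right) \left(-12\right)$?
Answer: $\frac{204}{5} + i \sqrt{13} \approx 40.8 + 3.6056 i$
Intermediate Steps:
$\sqrt{-6 - 7} + \left(\frac{2}{-1} - \frac{7}{5}\right) \left(-12\right) = \sqrt{-13} + \left(2 \left(-1\right) - \frac{7}{5}\right) \left(-12\right) = i \sqrt{13} + \left(-2 - \frac{7}{5}\right) \left(-12\right) = i \sqrt{13} - - \frac{204}{5} = i \sqrt{13} + \frac{204}{5} = \frac{204}{5} + i \sqrt{13}$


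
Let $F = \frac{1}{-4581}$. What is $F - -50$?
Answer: $\frac{229049}{4581} \approx 50.0$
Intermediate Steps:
$F = - \frac{1}{4581} \approx -0.00021829$
$F - -50 = - \frac{1}{4581} - -50 = - \frac{1}{4581} + 50 = \frac{229049}{4581}$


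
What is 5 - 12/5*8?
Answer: -71/5 ≈ -14.200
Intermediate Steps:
5 - 12/5*8 = 5 - 96/5 = -71/5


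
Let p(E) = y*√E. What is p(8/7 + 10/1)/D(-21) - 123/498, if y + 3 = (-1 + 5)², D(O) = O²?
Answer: -41/166 + 13*√546/3087 ≈ -0.14859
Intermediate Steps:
y = 13 (y = -3 + (-1 + 5)² = -3 + 4² = -3 + 16 = 13)
p(E) = 13*√E
p(8/7 + 10/1)/D(-21) - 123/498 = (13*√(8/7 + 10/1))/((-21)²) - 123/498 = (13*√(8*(⅐) + 10*1))/441 - 123*1/498 = (13*√(8/7 + 10))*(1/441) - 41/166 = (13*√(78/7))*(1/441) - 41/166 = (13*(√546/7))*(1/441) - 41/166 = (13*√546/7)*(1/441) - 41/166 = 13*√546/3087 - 41/166 = -41/166 + 13*√546/3087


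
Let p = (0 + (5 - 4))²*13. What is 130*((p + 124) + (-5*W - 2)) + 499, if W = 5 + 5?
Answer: 11549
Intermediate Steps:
W = 10
p = 13 (p = (0 + 1)²*13 = 1²*13 = 1*13 = 13)
130*((p + 124) + (-5*W - 2)) + 499 = 130*((13 + 124) + (-5*10 - 2)) + 499 = 130*(137 + (-50 - 2)) + 499 = 130*(137 - 52) + 499 = 130*85 + 499 = 11050 + 499 = 11549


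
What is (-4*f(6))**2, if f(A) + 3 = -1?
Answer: 256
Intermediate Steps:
f(A) = -4 (f(A) = -3 - 1 = -4)
(-4*f(6))**2 = (-4*(-4))**2 = 16**2 = 256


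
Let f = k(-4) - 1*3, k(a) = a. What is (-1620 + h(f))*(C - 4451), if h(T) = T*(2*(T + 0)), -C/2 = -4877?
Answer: -8071166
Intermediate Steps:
C = 9754 (C = -2*(-4877) = 9754)
f = -7 (f = -4 - 1*3 = -4 - 3 = -7)
h(T) = 2*T**2 (h(T) = T*(2*T) = 2*T**2)
(-1620 + h(f))*(C - 4451) = (-1620 + 2*(-7)**2)*(9754 - 4451) = (-1620 + 2*49)*5303 = (-1620 + 98)*5303 = -1522*5303 = -8071166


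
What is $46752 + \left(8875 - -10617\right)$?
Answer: $66244$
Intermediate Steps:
$46752 + \left(8875 - -10617\right) = 46752 + \left(8875 + 10617\right) = 46752 + 19492 = 66244$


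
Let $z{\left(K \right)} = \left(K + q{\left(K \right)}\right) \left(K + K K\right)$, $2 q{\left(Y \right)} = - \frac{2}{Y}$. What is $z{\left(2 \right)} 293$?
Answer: $2637$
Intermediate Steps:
$q{\left(Y \right)} = - \frac{1}{Y}$ ($q{\left(Y \right)} = \frac{\left(-2\right) \frac{1}{Y}}{2} = - \frac{1}{Y}$)
$z{\left(K \right)} = \left(K + K^{2}\right) \left(K - \frac{1}{K}\right)$ ($z{\left(K \right)} = \left(K - \frac{1}{K}\right) \left(K + K K\right) = \left(K - \frac{1}{K}\right) \left(K + K^{2}\right) = \left(K + K^{2}\right) \left(K - \frac{1}{K}\right)$)
$z{\left(2 \right)} 293 = \left(-1 + 2 \left(-1 + 2 + 2^{2}\right)\right) 293 = \left(-1 + 2 \left(-1 + 2 + 4\right)\right) 293 = \left(-1 + 2 \cdot 5\right) 293 = \left(-1 + 10\right) 293 = 9 \cdot 293 = 2637$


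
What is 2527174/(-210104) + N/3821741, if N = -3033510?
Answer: -5147778537487/401481535532 ≈ -12.822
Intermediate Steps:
2527174/(-210104) + N/3821741 = 2527174/(-210104) - 3033510/3821741 = 2527174*(-1/210104) - 3033510*1/3821741 = -1263587/105052 - 3033510/3821741 = -5147778537487/401481535532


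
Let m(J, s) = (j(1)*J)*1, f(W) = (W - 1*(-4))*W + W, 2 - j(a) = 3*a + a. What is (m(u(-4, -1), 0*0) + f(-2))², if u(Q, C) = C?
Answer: 16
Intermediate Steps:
j(a) = 2 - 4*a (j(a) = 2 - (3*a + a) = 2 - 4*a)
f(W) = W + W*(4 + W) (f(W) = (W + 4)*W + W = (4 + W)*W + W = W*(4 + W) + W = W + W*(4 + W))
m(J, s) = -2*J (m(J, s) = ((2 - 4*1)*J)*1 = ((2 - 4)*J)*1 = -2*J*1 = -2*J)
(m(u(-4, -1), 0*0) + f(-2))² = (-2*(-1) - 2*(5 - 2))² = (2 - 2*3)² = (2 - 6)² = (-4)² = 16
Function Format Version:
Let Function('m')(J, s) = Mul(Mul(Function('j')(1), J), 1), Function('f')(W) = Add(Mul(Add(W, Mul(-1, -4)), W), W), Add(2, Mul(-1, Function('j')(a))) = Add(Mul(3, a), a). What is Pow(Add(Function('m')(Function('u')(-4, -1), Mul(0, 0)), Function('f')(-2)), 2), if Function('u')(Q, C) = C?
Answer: 16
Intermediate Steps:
Function('j')(a) = Add(2, Mul(-4, a)) (Function('j')(a) = Add(2, Mul(-1, Add(Mul(3, a), a))) = Add(2, Mul(-1, Mul(4, a))) = Add(2, Mul(-4, a)))
Function('f')(W) = Add(W, Mul(W, Add(4, W))) (Function('f')(W) = Add(Mul(Add(W, 4), W), W) = Add(Mul(Add(4, W), W), W) = Add(Mul(W, Add(4, W)), W) = Add(W, Mul(W, Add(4, W))))
Function('m')(J, s) = Mul(-2, J) (Function('m')(J, s) = Mul(Mul(Add(2, Mul(-4, 1)), J), 1) = Mul(Mul(Add(2, -4), J), 1) = Mul(Mul(-2, J), 1) = Mul(-2, J))
Pow(Add(Function('m')(Function('u')(-4, -1), Mul(0, 0)), Function('f')(-2)), 2) = Pow(Add(Mul(-2, -1), Mul(-2, Add(5, -2))), 2) = Pow(Add(2, Mul(-2, 3)), 2) = Pow(Add(2, -6), 2) = Pow(-4, 2) = 16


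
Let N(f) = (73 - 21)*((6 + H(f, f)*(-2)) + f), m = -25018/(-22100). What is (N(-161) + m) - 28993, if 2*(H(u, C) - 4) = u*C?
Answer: -15308226541/11050 ≈ -1.3854e+6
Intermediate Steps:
m = 12509/11050 (m = -25018*(-1/22100) = 12509/11050 ≈ 1.1320)
H(u, C) = 4 + C*u/2 (H(u, C) = 4 + (u*C)/2 = 4 + (C*u)/2 = 4 + C*u/2)
N(f) = -104 - 52*f² + 52*f (N(f) = (73 - 21)*((6 + (4 + f*f/2)*(-2)) + f) = 52*((6 + (4 + f²/2)*(-2)) + f) = 52*((6 + (-8 - f²)) + f) = 52*((-2 - f²) + f) = 52*(-2 + f - f²) = -104 - 52*f² + 52*f)
(N(-161) + m) - 28993 = ((-104 - 52*(-161)² + 52*(-161)) + 12509/11050) - 28993 = ((-104 - 52*25921 - 8372) + 12509/11050) - 28993 = ((-104 - 1347892 - 8372) + 12509/11050) - 28993 = (-1356368 + 12509/11050) - 28993 = -14987853891/11050 - 28993 = -15308226541/11050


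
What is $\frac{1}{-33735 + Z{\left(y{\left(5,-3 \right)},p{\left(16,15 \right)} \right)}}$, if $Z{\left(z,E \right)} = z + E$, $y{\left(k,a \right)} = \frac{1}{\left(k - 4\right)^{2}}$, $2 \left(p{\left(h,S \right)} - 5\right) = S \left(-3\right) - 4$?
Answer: $- \frac{2}{67507} \approx -2.9627 \cdot 10^{-5}$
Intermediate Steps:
$p{\left(h,S \right)} = 3 - \frac{3 S}{2}$ ($p{\left(h,S \right)} = 5 + \frac{S \left(-3\right) - 4}{2} = 5 + \frac{- 3 S - 4}{2} = 5 + \frac{-4 - 3 S}{2} = 5 - \left(2 + \frac{3 S}{2}\right) = 3 - \frac{3 S}{2}$)
$y{\left(k,a \right)} = \frac{1}{\left(-4 + k\right)^{2}}$
$Z{\left(z,E \right)} = E + z$
$\frac{1}{-33735 + Z{\left(y{\left(5,-3 \right)},p{\left(16,15 \right)} \right)}} = \frac{1}{-33735 + \left(\left(3 - \frac{45}{2}\right) + \frac{1}{\left(-4 + 5\right)^{2}}\right)} = \frac{1}{-33735 + \left(\left(3 - \frac{45}{2}\right) + 1^{-2}\right)} = \frac{1}{-33735 + \left(- \frac{39}{2} + 1\right)} = \frac{1}{-33735 - \frac{37}{2}} = \frac{1}{- \frac{67507}{2}} = - \frac{2}{67507}$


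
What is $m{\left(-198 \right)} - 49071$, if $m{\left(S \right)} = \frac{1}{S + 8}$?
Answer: $- \frac{9323491}{190} \approx -49071.0$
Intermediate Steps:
$m{\left(S \right)} = \frac{1}{8 + S}$
$m{\left(-198 \right)} - 49071 = \frac{1}{8 - 198} - 49071 = \frac{1}{-190} - 49071 = - \frac{1}{190} - 49071 = - \frac{9323491}{190}$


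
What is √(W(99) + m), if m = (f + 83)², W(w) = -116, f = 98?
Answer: √32645 ≈ 180.68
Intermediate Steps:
m = 32761 (m = (98 + 83)² = 181² = 32761)
√(W(99) + m) = √(-116 + 32761) = √32645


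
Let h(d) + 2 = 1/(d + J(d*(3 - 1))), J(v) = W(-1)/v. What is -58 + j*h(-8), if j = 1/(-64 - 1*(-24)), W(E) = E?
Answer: -29437/508 ≈ -57.947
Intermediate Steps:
j = -1/40 (j = 1/(-64 + 24) = 1/(-40) = -1/40 ≈ -0.025000)
J(v) = -1/v
h(d) = -2 + 1/(d - 1/(2*d)) (h(d) = -2 + 1/(d - 1/(d*(3 - 1))) = -2 + 1/(d - 1/(d*2)) = -2 + 1/(d - 1/(2*d)))
-58 + j*h(-8) = -58 - (1 - 1*(-8)*(-1 + 2*(-8)))/(20*(-1 + 2*(-8)**2)) = -58 - (1 - 1*(-8)*(-1 - 16))/(20*(-1 + 2*64)) = -58 - (1 - 1*(-8)*(-17))/(20*(-1 + 128)) = -58 - (1 - 136)/(20*127) = -58 - (-135)/(20*127) = -58 - 1/40*(-270/127) = -58 + 27/508 = -29437/508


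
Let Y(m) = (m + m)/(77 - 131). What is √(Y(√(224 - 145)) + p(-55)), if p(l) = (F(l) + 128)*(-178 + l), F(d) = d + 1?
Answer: √(-1396602 - 3*√79)/9 ≈ 131.31*I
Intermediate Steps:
F(d) = 1 + d
p(l) = (-178 + l)*(129 + l) (p(l) = ((1 + l) + 128)*(-178 + l) = (129 + l)*(-178 + l) = (-178 + l)*(129 + l))
Y(m) = -m/27 (Y(m) = (2*m)/(-54) = (2*m)*(-1/54) = -m/27)
√(Y(√(224 - 145)) + p(-55)) = √(-√(224 - 145)/27 + (-22962 + (-55)² - 49*(-55))) = √(-√79/27 + (-22962 + 3025 + 2695)) = √(-√79/27 - 17242) = √(-17242 - √79/27)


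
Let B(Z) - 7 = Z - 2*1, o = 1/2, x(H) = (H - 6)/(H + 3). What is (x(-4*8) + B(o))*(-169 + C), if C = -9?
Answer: -35155/29 ≈ -1212.2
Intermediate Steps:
x(H) = (-6 + H)/(3 + H)
o = ½ ≈ 0.50000
B(Z) = 5 + Z (B(Z) = 7 + (Z - 2*1) = 7 + (Z - 2) = 7 + (-2 + Z) = 5 + Z)
(x(-4*8) + B(o))*(-169 + C) = ((-6 - 4*8)/(3 - 4*8) + (5 + ½))*(-169 - 9) = ((-6 - 32)/(3 - 32) + 11/2)*(-178) = (-38/(-29) + 11/2)*(-178) = (-1/29*(-38) + 11/2)*(-178) = (38/29 + 11/2)*(-178) = (395/58)*(-178) = -35155/29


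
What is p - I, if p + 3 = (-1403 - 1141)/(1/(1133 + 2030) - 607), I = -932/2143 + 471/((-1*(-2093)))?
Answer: 1005374889114/717625413505 ≈ 1.4010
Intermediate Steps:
I = -941323/4485299 (I = -932*1/2143 + 471/2093 = -932/2143 + 471*(1/2093) = -932/2143 + 471/2093 = -941323/4485299 ≈ -0.20987)
p = 190571/159995 (p = -3 + (-1403 - 1141)/(1/(1133 + 2030) - 607) = -3 - 2544/(1/3163 - 607) = -3 - 2544/(-1919940/3163) = -3 - 2544*(-3163/1919940) = -3 + 670556/159995 = 190571/159995 ≈ 1.1911)
p - I = 190571/159995 - 1*(-941323/4485299) = 190571/159995 + 941323/4485299 = 1005374889114/717625413505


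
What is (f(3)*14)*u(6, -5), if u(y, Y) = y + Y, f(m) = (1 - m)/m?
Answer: -28/3 ≈ -9.3333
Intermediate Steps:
f(m) = (1 - m)/m
u(y, Y) = Y + y
(f(3)*14)*u(6, -5) = (((1 - 1*3)/3)*14)*(-5 + 6) = (((1 - 3)/3)*14)*1 = (((1/3)*(-2))*14)*1 = -2/3*14*1 = -28/3*1 = -28/3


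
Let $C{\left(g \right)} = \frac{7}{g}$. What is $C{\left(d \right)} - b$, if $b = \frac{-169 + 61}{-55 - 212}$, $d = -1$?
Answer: $- \frac{659}{89} \approx -7.4045$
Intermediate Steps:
$b = \frac{36}{89}$ ($b = - \frac{108}{-267} = \left(-108\right) \left(- \frac{1}{267}\right) = \frac{36}{89} \approx 0.40449$)
$C{\left(d \right)} - b = \frac{7}{-1} - \frac{36}{89} = 7 \left(-1\right) - \frac{36}{89} = -7 - \frac{36}{89} = - \frac{659}{89}$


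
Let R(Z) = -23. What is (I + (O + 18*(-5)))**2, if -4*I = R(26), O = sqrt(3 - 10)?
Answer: 113457/16 - 337*I*sqrt(7)/2 ≈ 7091.1 - 445.81*I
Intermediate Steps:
O = I*sqrt(7) (O = sqrt(-7) = I*sqrt(7) ≈ 2.6458*I)
I = 23/4 (I = -1/4*(-23) = 23/4 ≈ 5.7500)
(I + (O + 18*(-5)))**2 = (23/4 + (I*sqrt(7) + 18*(-5)))**2 = (23/4 + (I*sqrt(7) - 90))**2 = (23/4 + (-90 + I*sqrt(7)))**2 = (-337/4 + I*sqrt(7))**2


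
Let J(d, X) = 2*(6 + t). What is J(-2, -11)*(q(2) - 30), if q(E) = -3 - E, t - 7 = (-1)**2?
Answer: -980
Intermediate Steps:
t = 8 (t = 7 + (-1)**2 = 7 + 1 = 8)
J(d, X) = 28 (J(d, X) = 2*(6 + 8) = 2*14 = 28)
J(-2, -11)*(q(2) - 30) = 28*((-3 - 1*2) - 30) = 28*((-3 - 2) - 30) = 28*(-5 - 30) = 28*(-35) = -980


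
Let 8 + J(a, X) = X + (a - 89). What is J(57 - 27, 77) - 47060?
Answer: -47050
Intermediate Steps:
J(a, X) = -97 + X + a (J(a, X) = -8 + (X + (a - 89)) = -8 + (X + (-89 + a)) = -8 + (-89 + X + a) = -97 + X + a)
J(57 - 27, 77) - 47060 = (-97 + 77 + (57 - 27)) - 47060 = (-97 + 77 + 30) - 47060 = 10 - 47060 = -47050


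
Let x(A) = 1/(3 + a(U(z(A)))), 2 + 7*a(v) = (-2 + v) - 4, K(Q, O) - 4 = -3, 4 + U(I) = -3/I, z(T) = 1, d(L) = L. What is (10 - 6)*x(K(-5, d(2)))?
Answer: 14/3 ≈ 4.6667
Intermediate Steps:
U(I) = -4 - 3/I
K(Q, O) = 1 (K(Q, O) = 4 - 3 = 1)
a(v) = -8/7 + v/7 (a(v) = -2/7 + ((-2 + v) - 4)/7 = -2/7 + (-6 + v)/7 = -2/7 + (-6/7 + v/7) = -8/7 + v/7)
x(A) = 7/6 (x(A) = 1/(3 + (-8/7 + (-4 - 3/1)/7)) = 1/(3 + (-8/7 + (-4 - 3*1)/7)) = 1/(3 + (-8/7 + (-4 - 3)/7)) = 1/(3 + (-8/7 + (⅐)*(-7))) = 1/(3 + (-8/7 - 1)) = 1/(3 - 15/7) = 1/(6/7) = 7/6)
(10 - 6)*x(K(-5, d(2))) = (10 - 6)*(7/6) = 4*(7/6) = 14/3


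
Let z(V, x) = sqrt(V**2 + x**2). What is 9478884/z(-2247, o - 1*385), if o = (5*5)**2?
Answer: 3159628*sqrt(567401)/567401 ≈ 4194.6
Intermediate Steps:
o = 625 (o = 25**2 = 625)
9478884/z(-2247, o - 1*385) = 9478884/(sqrt((-2247)**2 + (625 - 1*385)**2)) = 9478884/(sqrt(5049009 + (625 - 385)**2)) = 9478884/(sqrt(5049009 + 240**2)) = 9478884/(sqrt(5049009 + 57600)) = 9478884/(sqrt(5106609)) = 9478884/((3*sqrt(567401))) = 9478884*(sqrt(567401)/1702203) = 3159628*sqrt(567401)/567401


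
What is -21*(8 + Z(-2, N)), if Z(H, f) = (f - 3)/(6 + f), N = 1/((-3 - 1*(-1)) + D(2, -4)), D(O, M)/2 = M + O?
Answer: -783/5 ≈ -156.60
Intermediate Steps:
D(O, M) = 2*M + 2*O (D(O, M) = 2*(M + O) = 2*M + 2*O)
N = -⅙ (N = 1/((-3 - 1*(-1)) + (2*(-4) + 2*2)) = 1/((-3 + 1) + (-8 + 4)) = 1/(-2 - 4) = 1/(-6) = -⅙ ≈ -0.16667)
Z(H, f) = (-3 + f)/(6 + f)
-21*(8 + Z(-2, N)) = -21*(8 + (-3 - ⅙)/(6 - ⅙)) = -21*(8 - 19/6/(35/6)) = -21*(8 + (6/35)*(-19/6)) = -21*(8 - 19/35) = -21*261/35 = -783/5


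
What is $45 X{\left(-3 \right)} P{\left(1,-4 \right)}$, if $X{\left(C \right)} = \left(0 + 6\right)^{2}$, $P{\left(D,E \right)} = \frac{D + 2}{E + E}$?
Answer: $- \frac{1215}{2} \approx -607.5$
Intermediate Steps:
$P{\left(D,E \right)} = \frac{2 + D}{2 E}$
$X{\left(C \right)} = 36$ ($X{\left(C \right)} = 6^{2} = 36$)
$45 X{\left(-3 \right)} P{\left(1,-4 \right)} = 45 \cdot 36 \frac{2 + 1}{2 \left(-4\right)} = 1620 \cdot \frac{1}{2} \left(- \frac{1}{4}\right) 3 = 1620 \left(- \frac{3}{8}\right) = - \frac{1215}{2}$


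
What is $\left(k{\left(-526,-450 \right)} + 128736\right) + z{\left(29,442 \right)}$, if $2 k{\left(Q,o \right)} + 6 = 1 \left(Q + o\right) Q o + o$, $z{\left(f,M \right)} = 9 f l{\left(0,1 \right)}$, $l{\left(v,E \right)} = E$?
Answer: $-115380831$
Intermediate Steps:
$z{\left(f,M \right)} = 9 f$ ($z{\left(f,M \right)} = 9 f 1 = 9 f$)
$k{\left(Q,o \right)} = -3 + \frac{o}{2} + \frac{Q o \left(Q + o\right)}{2}$ ($k{\left(Q,o \right)} = -3 + \frac{1 \left(Q + o\right) Q o + o}{2} = -3 + \frac{\left(Q + o\right) Q o + o}{2} = -3 + \frac{Q \left(Q + o\right) o + o}{2} = -3 + \frac{Q o \left(Q + o\right) + o}{2} = -3 + \frac{o + Q o \left(Q + o\right)}{2} = -3 + \left(\frac{o}{2} + \frac{Q o \left(Q + o\right)}{2}\right) = -3 + \frac{o}{2} + \frac{Q o \left(Q + o\right)}{2}$)
$\left(k{\left(-526,-450 \right)} + 128736\right) + z{\left(29,442 \right)} = \left(\left(-3 + \frac{1}{2} \left(-450\right) + \frac{1}{2} \left(-526\right) \left(-450\right)^{2} + \frac{1}{2} \left(-450\right) \left(-526\right)^{2}\right) + 128736\right) + 9 \cdot 29 = \left(\left(-3 - 225 + \frac{1}{2} \left(-526\right) 202500 + \frac{1}{2} \left(-450\right) 276676\right) + 128736\right) + 261 = \left(\left(-3 - 225 - 53257500 - 62252100\right) + 128736\right) + 261 = \left(-115509828 + 128736\right) + 261 = -115381092 + 261 = -115380831$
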